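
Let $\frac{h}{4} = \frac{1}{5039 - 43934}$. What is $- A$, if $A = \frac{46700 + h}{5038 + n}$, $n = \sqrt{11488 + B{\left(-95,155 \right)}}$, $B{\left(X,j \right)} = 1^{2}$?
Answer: $- \frac{9151005546848}{986764399725} + \frac{1816396496 \sqrt{11489}}{986764399725} \approx -9.0764$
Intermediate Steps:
$B{\left(X,j \right)} = 1$
$n = \sqrt{11489}$ ($n = \sqrt{11488 + 1} = \sqrt{11489} \approx 107.19$)
$h = - \frac{4}{38895}$ ($h = \frac{4}{5039 - 43934} = \frac{4}{-38895} = 4 \left(- \frac{1}{38895}\right) = - \frac{4}{38895} \approx -0.00010284$)
$A = \frac{1816396496}{38895 \left(5038 + \sqrt{11489}\right)}$ ($A = \frac{46700 - \frac{4}{38895}}{5038 + \sqrt{11489}} = \frac{1816396496}{38895 \left(5038 + \sqrt{11489}\right)} \approx 9.0764$)
$- A = - (\frac{9151005546848}{986764399725} - \frac{1816396496 \sqrt{11489}}{986764399725}) = - \frac{9151005546848}{986764399725} + \frac{1816396496 \sqrt{11489}}{986764399725}$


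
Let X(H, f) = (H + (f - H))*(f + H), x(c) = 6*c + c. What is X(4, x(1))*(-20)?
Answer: -1540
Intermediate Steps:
x(c) = 7*c
X(H, f) = f*(H + f)
X(4, x(1))*(-20) = ((7*1)*(4 + 7*1))*(-20) = (7*(4 + 7))*(-20) = (7*11)*(-20) = 77*(-20) = -1540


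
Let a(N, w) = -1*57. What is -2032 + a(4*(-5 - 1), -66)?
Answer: -2089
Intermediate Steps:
a(N, w) = -57
-2032 + a(4*(-5 - 1), -66) = -2032 - 57 = -2089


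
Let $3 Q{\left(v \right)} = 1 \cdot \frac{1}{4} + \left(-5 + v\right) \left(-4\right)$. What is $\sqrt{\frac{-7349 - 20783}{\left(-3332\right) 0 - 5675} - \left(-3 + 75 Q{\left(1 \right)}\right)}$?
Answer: $\frac{3 i \sqrt{228040341}}{2270} \approx 19.957 i$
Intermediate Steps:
$Q{\left(v \right)} = \frac{27}{4} - \frac{4 v}{3}$ ($Q{\left(v \right)} = \frac{1 \cdot \frac{1}{4} + \left(-5 + v\right) \left(-4\right)}{3} = \frac{1 \cdot \frac{1}{4} - \left(-20 + 4 v\right)}{3} = \frac{\frac{1}{4} - \left(-20 + 4 v\right)}{3} = \frac{\frac{81}{4} - 4 v}{3} = \frac{27}{4} - \frac{4 v}{3}$)
$\sqrt{\frac{-7349 - 20783}{\left(-3332\right) 0 - 5675} - \left(-3 + 75 Q{\left(1 \right)}\right)} = \sqrt{\frac{-7349 - 20783}{\left(-3332\right) 0 - 5675} + \left(- 75 \left(\frac{27}{4} - \frac{4}{3}\right) + 3\right)} = \sqrt{- \frac{28132}{0 - 5675} + \left(- 75 \left(\frac{27}{4} - \frac{4}{3}\right) + 3\right)} = \sqrt{- \frac{28132}{-5675} + \left(\left(-75\right) \frac{65}{12} + 3\right)} = \sqrt{\left(-28132\right) \left(- \frac{1}{5675}\right) + \left(- \frac{1625}{4} + 3\right)} = \sqrt{\frac{28132}{5675} - \frac{1613}{4}} = \sqrt{- \frac{9041247}{22700}} = \frac{3 i \sqrt{228040341}}{2270}$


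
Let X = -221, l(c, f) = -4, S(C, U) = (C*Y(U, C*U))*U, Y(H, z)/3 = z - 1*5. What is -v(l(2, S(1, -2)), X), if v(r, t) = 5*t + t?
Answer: 1326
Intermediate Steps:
Y(H, z) = -15 + 3*z (Y(H, z) = 3*(z - 1*5) = 3*(z - 5) = 3*(-5 + z) = -15 + 3*z)
S(C, U) = C*U*(-15 + 3*C*U) (S(C, U) = (C*(-15 + 3*(C*U)))*U = (C*(-15 + 3*C*U))*U = C*U*(-15 + 3*C*U))
v(r, t) = 6*t
-v(l(2, S(1, -2)), X) = -6*(-221) = -1*(-1326) = 1326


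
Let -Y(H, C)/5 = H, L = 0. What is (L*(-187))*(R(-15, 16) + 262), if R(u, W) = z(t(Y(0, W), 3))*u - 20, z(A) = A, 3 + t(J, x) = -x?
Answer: 0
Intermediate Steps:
Y(H, C) = -5*H
t(J, x) = -3 - x
R(u, W) = -20 - 6*u (R(u, W) = (-3 - 1*3)*u - 20 = (-3 - 3)*u - 20 = -6*u - 20 = -20 - 6*u)
(L*(-187))*(R(-15, 16) + 262) = (0*(-187))*((-20 - 6*(-15)) + 262) = 0*((-20 + 90) + 262) = 0*(70 + 262) = 0*332 = 0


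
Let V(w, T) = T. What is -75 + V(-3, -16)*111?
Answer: -1851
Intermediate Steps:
-75 + V(-3, -16)*111 = -75 - 16*111 = -75 - 1776 = -1851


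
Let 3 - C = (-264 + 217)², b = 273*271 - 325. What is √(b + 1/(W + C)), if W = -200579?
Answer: √3028946319818265/202785 ≈ 271.40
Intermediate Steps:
b = 73658 (b = 73983 - 325 = 73658)
C = -2206 (C = 3 - (-264 + 217)² = 3 - 1*(-47)² = 3 - 1*2209 = 3 - 2209 = -2206)
√(b + 1/(W + C)) = √(73658 + 1/(-200579 - 2206)) = √(73658 + 1/(-202785)) = √(73658 - 1/202785) = √(14936737529/202785) = √3028946319818265/202785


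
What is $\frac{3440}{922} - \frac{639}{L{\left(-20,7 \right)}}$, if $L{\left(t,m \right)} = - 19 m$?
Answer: $\frac{523339}{61313} \approx 8.5355$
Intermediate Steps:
$\frac{3440}{922} - \frac{639}{L{\left(-20,7 \right)}} = \frac{3440}{922} - \frac{639}{\left(-19\right) 7} = 3440 \cdot \frac{1}{922} - \frac{639}{-133} = \frac{1720}{461} - - \frac{639}{133} = \frac{1720}{461} + \frac{639}{133} = \frac{523339}{61313}$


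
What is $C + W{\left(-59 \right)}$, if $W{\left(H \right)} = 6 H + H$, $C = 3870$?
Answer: $3457$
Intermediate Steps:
$W{\left(H \right)} = 7 H$
$C + W{\left(-59 \right)} = 3870 + 7 \left(-59\right) = 3870 - 413 = 3457$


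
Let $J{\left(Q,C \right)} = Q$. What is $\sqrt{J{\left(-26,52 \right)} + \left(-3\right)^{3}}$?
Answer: $i \sqrt{53} \approx 7.2801 i$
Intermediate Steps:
$\sqrt{J{\left(-26,52 \right)} + \left(-3\right)^{3}} = \sqrt{-26 + \left(-3\right)^{3}} = \sqrt{-26 - 27} = \sqrt{-53} = i \sqrt{53}$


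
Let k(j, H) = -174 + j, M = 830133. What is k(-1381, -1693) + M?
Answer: 828578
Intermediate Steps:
k(-1381, -1693) + M = (-174 - 1381) + 830133 = -1555 + 830133 = 828578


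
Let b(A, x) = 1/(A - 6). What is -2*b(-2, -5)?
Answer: ¼ ≈ 0.25000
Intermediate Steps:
b(A, x) = 1/(-6 + A)
-2*b(-2, -5) = -2/(-6 - 2) = -2/(-8) = -2*(-⅛) = ¼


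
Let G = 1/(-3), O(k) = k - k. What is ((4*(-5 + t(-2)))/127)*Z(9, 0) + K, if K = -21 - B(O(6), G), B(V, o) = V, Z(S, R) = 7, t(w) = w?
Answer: -2863/127 ≈ -22.543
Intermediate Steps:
O(k) = 0
G = -1/3 ≈ -0.33333
K = -21 (K = -21 - 1*0 = -21 + 0 = -21)
((4*(-5 + t(-2)))/127)*Z(9, 0) + K = ((4*(-5 - 2))/127)*7 - 21 = ((4*(-7))*(1/127))*7 - 21 = -28*1/127*7 - 21 = -28/127*7 - 21 = -196/127 - 21 = -2863/127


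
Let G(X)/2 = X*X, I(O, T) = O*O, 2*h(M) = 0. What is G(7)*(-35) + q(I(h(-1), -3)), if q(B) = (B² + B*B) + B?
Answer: -3430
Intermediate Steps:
h(M) = 0 (h(M) = (½)*0 = 0)
I(O, T) = O²
G(X) = 2*X² (G(X) = 2*(X*X) = 2*X²)
q(B) = B + 2*B² (q(B) = (B² + B²) + B = 2*B² + B = B + 2*B²)
G(7)*(-35) + q(I(h(-1), -3)) = (2*7²)*(-35) + 0²*(1 + 2*0²) = (2*49)*(-35) + 0*(1 + 2*0) = 98*(-35) + 0*(1 + 0) = -3430 + 0*1 = -3430 + 0 = -3430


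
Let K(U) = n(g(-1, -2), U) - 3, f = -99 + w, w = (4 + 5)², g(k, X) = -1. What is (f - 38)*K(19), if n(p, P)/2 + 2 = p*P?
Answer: 2520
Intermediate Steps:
w = 81 (w = 9² = 81)
f = -18 (f = -99 + 81 = -18)
n(p, P) = -4 + 2*P*p (n(p, P) = -4 + 2*(p*P) = -4 + 2*(P*p) = -4 + 2*P*p)
K(U) = -7 - 2*U (K(U) = (-4 + 2*U*(-1)) - 3 = (-4 - 2*U) - 3 = -7 - 2*U)
(f - 38)*K(19) = (-18 - 38)*(-7 - 2*19) = -56*(-7 - 38) = -56*(-45) = 2520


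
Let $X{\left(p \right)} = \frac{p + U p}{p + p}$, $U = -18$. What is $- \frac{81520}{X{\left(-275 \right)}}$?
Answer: $\frac{163040}{17} \approx 9590.6$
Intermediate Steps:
$X{\left(p \right)} = - \frac{17}{2}$ ($X{\left(p \right)} = \frac{p - 18 p}{p + p} = \frac{\left(-17\right) p}{2 p} = - 17 p \frac{1}{2 p} = - \frac{17}{2}$)
$- \frac{81520}{X{\left(-275 \right)}} = - \frac{81520}{- \frac{17}{2}} = \left(-81520\right) \left(- \frac{2}{17}\right) = \frac{163040}{17}$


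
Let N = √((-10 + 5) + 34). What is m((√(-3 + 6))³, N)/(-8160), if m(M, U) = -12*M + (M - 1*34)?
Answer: 1/240 + 11*√3/2720 ≈ 0.011171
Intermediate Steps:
N = √29 (N = √(-5 + 34) = √29 ≈ 5.3852)
m(M, U) = -34 - 11*M (m(M, U) = -12*M + (M - 34) = -12*M + (-34 + M) = -34 - 11*M)
m((√(-3 + 6))³, N)/(-8160) = (-34 - 11*(-3 + 6)^(3/2))/(-8160) = (-34 - 11*3*√3)*(-1/8160) = (-34 - 33*√3)*(-1/8160) = 1/240 + 11*√3/2720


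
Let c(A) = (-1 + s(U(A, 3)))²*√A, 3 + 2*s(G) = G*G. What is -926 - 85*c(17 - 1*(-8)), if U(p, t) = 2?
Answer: -4129/4 ≈ -1032.3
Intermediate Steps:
s(G) = -3/2 + G²/2 (s(G) = -3/2 + (G*G)/2 = -3/2 + G²/2)
c(A) = √A/4 (c(A) = (-1 + (-3/2 + (½)*2²))²*√A = (-1 + (-3/2 + (½)*4))²*√A = (-1 + (-3/2 + 2))²*√A = (-1 + ½)²*√A = (-½)²*√A = √A/4)
-926 - 85*c(17 - 1*(-8)) = -926 - 85*√(17 - 1*(-8))/4 = -926 - 85*√(17 + 8)/4 = -926 - 85*√25/4 = -926 - 85*5/4 = -926 - 425/4 = -4129/4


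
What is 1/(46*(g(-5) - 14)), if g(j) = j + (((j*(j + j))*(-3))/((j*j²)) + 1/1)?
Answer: -5/3864 ≈ -0.0012940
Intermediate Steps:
g(j) = 1 + j - 6/j (g(j) = j + (((j*(2*j))*(-3))/(j³) + 1*1) = j + (((2*j²)*(-3))/j³ + 1) = j + ((-6*j²)/j³ + 1) = j + (-6/j + 1) = j + (1 - 6/j) = 1 + j - 6/j)
1/(46*(g(-5) - 14)) = 1/(46*((1 - 5 - 6/(-5)) - 14)) = 1/(46*((1 - 5 - 6*(-⅕)) - 14)) = 1/(46*((1 - 5 + 6/5) - 14)) = 1/(46*(-14/5 - 14)) = 1/(46*(-84/5)) = 1/(-3864/5) = -5/3864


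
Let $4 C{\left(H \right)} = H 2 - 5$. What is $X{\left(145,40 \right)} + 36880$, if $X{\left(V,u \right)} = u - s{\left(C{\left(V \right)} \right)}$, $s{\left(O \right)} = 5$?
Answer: $36915$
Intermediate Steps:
$C{\left(H \right)} = - \frac{5}{4} + \frac{H}{2}$ ($C{\left(H \right)} = \frac{H 2 - 5}{4} = \frac{2 H - 5}{4} = \frac{-5 + 2 H}{4} = - \frac{5}{4} + \frac{H}{2}$)
$X{\left(V,u \right)} = -5 + u$ ($X{\left(V,u \right)} = u - 5 = -5 + u$)
$X{\left(145,40 \right)} + 36880 = \left(-5 + 40\right) + 36880 = 35 + 36880 = 36915$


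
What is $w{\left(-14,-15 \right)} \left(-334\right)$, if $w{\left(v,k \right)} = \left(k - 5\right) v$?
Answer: $-93520$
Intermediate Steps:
$w{\left(v,k \right)} = v \left(-5 + k\right)$ ($w{\left(v,k \right)} = \left(-5 + k\right) v = v \left(-5 + k\right)$)
$w{\left(-14,-15 \right)} \left(-334\right) = - 14 \left(-5 - 15\right) \left(-334\right) = \left(-14\right) \left(-20\right) \left(-334\right) = 280 \left(-334\right) = -93520$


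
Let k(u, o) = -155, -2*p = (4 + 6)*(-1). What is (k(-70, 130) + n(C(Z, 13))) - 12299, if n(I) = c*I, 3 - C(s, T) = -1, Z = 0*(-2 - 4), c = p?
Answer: -12434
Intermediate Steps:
p = 5 (p = -(4 + 6)*(-1)/2 = -5*(-1) = -½*(-10) = 5)
c = 5
Z = 0 (Z = 0*(-6) = 0)
C(s, T) = 4 (C(s, T) = 3 - 1*(-1) = 3 + 1 = 4)
n(I) = 5*I
(k(-70, 130) + n(C(Z, 13))) - 12299 = (-155 + 5*4) - 12299 = (-155 + 20) - 12299 = -135 - 12299 = -12434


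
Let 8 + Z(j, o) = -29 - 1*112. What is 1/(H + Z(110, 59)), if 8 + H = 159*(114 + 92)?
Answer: 1/32597 ≈ 3.0678e-5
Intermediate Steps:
Z(j, o) = -149 (Z(j, o) = -8 + (-29 - 1*112) = -8 + (-29 - 112) = -8 - 141 = -149)
H = 32746 (H = -8 + 159*(114 + 92) = -8 + 159*206 = -8 + 32754 = 32746)
1/(H + Z(110, 59)) = 1/(32746 - 149) = 1/32597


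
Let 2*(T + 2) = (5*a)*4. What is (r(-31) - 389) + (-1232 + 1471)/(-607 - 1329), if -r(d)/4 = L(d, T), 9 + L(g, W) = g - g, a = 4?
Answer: -683647/1936 ≈ -353.12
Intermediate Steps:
T = 38 (T = -2 + ((5*4)*4)/2 = -2 + (20*4)/2 = -2 + (1/2)*80 = -2 + 40 = 38)
L(g, W) = -9 (L(g, W) = -9 + (g - g) = -9 + 0 = -9)
r(d) = 36 (r(d) = -4*(-9) = 36)
(r(-31) - 389) + (-1232 + 1471)/(-607 - 1329) = (36 - 389) + (-1232 + 1471)/(-607 - 1329) = -353 + 239/(-1936) = -353 + 239*(-1/1936) = -353 - 239/1936 = -683647/1936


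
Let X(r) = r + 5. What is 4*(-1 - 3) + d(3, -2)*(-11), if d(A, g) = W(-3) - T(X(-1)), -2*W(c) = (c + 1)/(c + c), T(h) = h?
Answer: 179/6 ≈ 29.833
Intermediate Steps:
X(r) = 5 + r
W(c) = -(1 + c)/(4*c) (W(c) = -(c + 1)/(2*(c + c)) = -(1 + c)/(2*(2*c)) = -(1 + c)*1/(2*c)/2 = -(1 + c)/(4*c))
d(A, g) = -25/6 (d(A, g) = (1/4)*(-1 - 1*(-3))/(-3) - (5 - 1) = (1/4)*(-1/3)*(-1 + 3) - 1*4 = (1/4)*(-1/3)*2 - 4 = -1/6 - 4 = -25/6)
4*(-1 - 3) + d(3, -2)*(-11) = 4*(-1 - 3) - 25/6*(-11) = 4*(-4) + 275/6 = -16 + 275/6 = 179/6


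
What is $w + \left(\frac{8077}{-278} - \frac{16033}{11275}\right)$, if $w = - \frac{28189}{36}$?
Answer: $- \frac{45897961807}{56420100} \approx -813.5$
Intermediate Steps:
$w = - \frac{28189}{36}$ ($w = \left(-28189\right) \frac{1}{36} = - \frac{28189}{36} \approx -783.03$)
$w + \left(\frac{8077}{-278} - \frac{16033}{11275}\right) = - \frac{28189}{36} + \left(\frac{8077}{-278} - \frac{16033}{11275}\right) = - \frac{28189}{36} + \left(8077 \left(- \frac{1}{278}\right) - \frac{16033}{11275}\right) = - \frac{28189}{36} - \frac{95525349}{3134450} = - \frac{45897961807}{56420100}$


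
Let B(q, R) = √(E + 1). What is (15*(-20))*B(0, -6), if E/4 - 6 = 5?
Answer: -900*√5 ≈ -2012.5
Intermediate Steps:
E = 44 (E = 24 + 4*5 = 24 + 20 = 44)
B(q, R) = 3*√5 (B(q, R) = √(44 + 1) = √45 = 3*√5)
(15*(-20))*B(0, -6) = (15*(-20))*(3*√5) = -900*√5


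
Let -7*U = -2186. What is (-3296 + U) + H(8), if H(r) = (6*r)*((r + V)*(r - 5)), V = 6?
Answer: -6774/7 ≈ -967.71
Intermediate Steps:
U = 2186/7 (U = -⅐*(-2186) = 2186/7 ≈ 312.29)
H(r) = 6*r*(-5 + r)*(6 + r) (H(r) = (6*r)*((r + 6)*(r - 5)) = (6*r)*((6 + r)*(-5 + r)) = (6*r)*((-5 + r)*(6 + r)) = 6*r*(-5 + r)*(6 + r))
(-3296 + U) + H(8) = (-3296 + 2186/7) + 6*8*(-30 + 8 + 8²) = -20886/7 + 6*8*(-30 + 8 + 64) = -20886/7 + 6*8*42 = -20886/7 + 2016 = -6774/7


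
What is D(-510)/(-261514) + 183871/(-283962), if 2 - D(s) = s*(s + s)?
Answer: 49815811891/37130019234 ≈ 1.3417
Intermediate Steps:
D(s) = 2 - 2*s**2 (D(s) = 2 - s*(s + s) = 2 - s*2*s = 2 - 2*s**2)
D(-510)/(-261514) + 183871/(-283962) = (2 - 2*(-510)**2)/(-261514) + 183871/(-283962) = (2 - 2*260100)*(-1/261514) + 183871*(-1/283962) = (2 - 520200)*(-1/261514) - 183871/283962 = -520198*(-1/261514) - 183871/283962 = 260099/130757 - 183871/283962 = 49815811891/37130019234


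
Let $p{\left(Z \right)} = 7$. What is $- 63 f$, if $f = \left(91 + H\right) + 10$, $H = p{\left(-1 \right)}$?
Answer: $-6804$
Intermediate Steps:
$H = 7$
$f = 108$ ($f = \left(91 + 7\right) + 10 = 98 + 10 = 108$)
$- 63 f = \left(-63\right) 108 = -6804$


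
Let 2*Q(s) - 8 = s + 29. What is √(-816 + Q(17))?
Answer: I*√789 ≈ 28.089*I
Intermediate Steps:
Q(s) = 37/2 + s/2 (Q(s) = 4 + (s + 29)/2 = 4 + (29 + s)/2 = 4 + (29/2 + s/2) = 37/2 + s/2)
√(-816 + Q(17)) = √(-816 + (37/2 + (½)*17)) = √(-816 + (37/2 + 17/2)) = √(-816 + 27) = √(-789) = I*√789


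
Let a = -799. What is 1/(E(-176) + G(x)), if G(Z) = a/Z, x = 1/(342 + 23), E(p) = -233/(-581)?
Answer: -581/169439702 ≈ -3.4289e-6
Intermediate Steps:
E(p) = 233/581 (E(p) = -233*(-1/581) = 233/581)
x = 1/365 ≈ 0.0027397
G(Z) = -799/Z
1/(E(-176) + G(x)) = 1/(233/581 - 799/1/365) = 1/(233/581 - 799*365) = 1/(233/581 - 291635) = 1/(-169439702/581) = -581/169439702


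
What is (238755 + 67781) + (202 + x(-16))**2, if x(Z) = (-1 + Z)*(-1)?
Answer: 354497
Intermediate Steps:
x(Z) = 1 - Z
(238755 + 67781) + (202 + x(-16))**2 = (238755 + 67781) + (202 + (1 - 1*(-16)))**2 = 306536 + (202 + (1 + 16))**2 = 306536 + (202 + 17)**2 = 306536 + 219**2 = 306536 + 47961 = 354497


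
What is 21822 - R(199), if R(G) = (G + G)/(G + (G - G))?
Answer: 21820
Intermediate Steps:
R(G) = 2 (R(G) = (2*G)/(G + 0) = (2*G)/G = 2)
21822 - R(199) = 21822 - 1*2 = 21822 - 2 = 21820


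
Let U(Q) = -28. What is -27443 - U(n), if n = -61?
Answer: -27415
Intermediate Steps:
-27443 - U(n) = -27443 - 1*(-28) = -27443 + 28 = -27415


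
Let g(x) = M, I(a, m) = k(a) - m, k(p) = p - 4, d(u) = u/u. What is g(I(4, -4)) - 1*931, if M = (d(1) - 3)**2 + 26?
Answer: -901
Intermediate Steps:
d(u) = 1
k(p) = -4 + p
I(a, m) = -4 + a - m (I(a, m) = (-4 + a) - m = -4 + a - m)
M = 30 (M = (1 - 3)**2 + 26 = (-2)**2 + 26 = 4 + 26 = 30)
g(x) = 30
g(I(4, -4)) - 1*931 = 30 - 1*931 = 30 - 931 = -901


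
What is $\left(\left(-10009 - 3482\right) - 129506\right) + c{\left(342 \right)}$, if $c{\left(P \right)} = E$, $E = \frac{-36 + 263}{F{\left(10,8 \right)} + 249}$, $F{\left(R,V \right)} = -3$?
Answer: $- \frac{35177035}{246} \approx -1.43 \cdot 10^{5}$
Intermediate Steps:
$E = \frac{227}{246}$ ($E = \frac{-36 + 263}{-3 + 249} = \frac{227}{246} \approx 0.92276$)
$c{\left(P \right)} = \frac{227}{246}$
$\left(\left(-10009 - 3482\right) - 129506\right) + c{\left(342 \right)} = \left(\left(-10009 - 3482\right) - 129506\right) + \frac{227}{246} = \left(-13491 - 129506\right) + \frac{227}{246} = -142997 + \frac{227}{246} = - \frac{35177035}{246}$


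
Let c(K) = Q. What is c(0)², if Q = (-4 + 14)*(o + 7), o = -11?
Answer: 1600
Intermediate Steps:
Q = -40 (Q = (-4 + 14)*(-11 + 7) = 10*(-4) = -40)
c(K) = -40
c(0)² = (-40)² = 1600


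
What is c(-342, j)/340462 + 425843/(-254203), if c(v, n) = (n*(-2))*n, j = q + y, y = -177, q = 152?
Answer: -72650556608/43273230893 ≈ -1.6789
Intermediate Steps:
j = -25 (j = 152 - 177 = -25)
c(v, n) = -2*n² (c(v, n) = (-2*n)*n = -2*n²)
c(-342, j)/340462 + 425843/(-254203) = -2*(-25)²/340462 + 425843/(-254203) = -2*625*(1/340462) + 425843*(-1/254203) = -1250*1/340462 - 425843/254203 = -625/170231 - 425843/254203 = -72650556608/43273230893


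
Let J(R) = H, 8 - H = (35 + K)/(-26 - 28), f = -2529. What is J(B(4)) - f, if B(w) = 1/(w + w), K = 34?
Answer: 45689/18 ≈ 2538.3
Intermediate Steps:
H = 167/18 (H = 8 - (35 + 34)/(-26 - 28) = 8 - 69/(-54) = 8 - 69*(-1)/54 = 8 - 1*(-23/18) = 8 + 23/18 = 167/18 ≈ 9.2778)
B(w) = 1/(2*w)
J(R) = 167/18
J(B(4)) - f = 167/18 - 1*(-2529) = 167/18 + 2529 = 45689/18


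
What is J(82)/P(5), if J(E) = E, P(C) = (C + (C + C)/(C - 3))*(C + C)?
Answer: 41/50 ≈ 0.82000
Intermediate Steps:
P(C) = 2*C*(C + 2*C/(-3 + C)) (P(C) = (C + (2*C)/(-3 + C))*(2*C) = (C + 2*C/(-3 + C))*(2*C) = 2*C*(C + 2*C/(-3 + C)))
J(82)/P(5) = 82/(2*5²*(-1 + 5)/(-3 + 5)) = 82/(2*25*4/2) = 82/(2*25*(½)*4) = 82/100 = (1/100)*82 = 41/50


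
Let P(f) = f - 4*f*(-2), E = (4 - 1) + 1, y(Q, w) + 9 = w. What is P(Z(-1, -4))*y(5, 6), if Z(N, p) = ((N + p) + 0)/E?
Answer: 135/4 ≈ 33.750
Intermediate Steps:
y(Q, w) = -9 + w
E = 4 (E = 3 + 1 = 4)
Z(N, p) = N/4 + p/4 (Z(N, p) = ((N + p) + 0)/4 = (N + p)*(¼) = N/4 + p/4)
P(f) = 9*f (P(f) = f - (-8)*f = f + 8*f = 9*f)
P(Z(-1, -4))*y(5, 6) = (9*((¼)*(-1) + (¼)*(-4)))*(-9 + 6) = (9*(-¼ - 1))*(-3) = (9*(-5/4))*(-3) = -45/4*(-3) = 135/4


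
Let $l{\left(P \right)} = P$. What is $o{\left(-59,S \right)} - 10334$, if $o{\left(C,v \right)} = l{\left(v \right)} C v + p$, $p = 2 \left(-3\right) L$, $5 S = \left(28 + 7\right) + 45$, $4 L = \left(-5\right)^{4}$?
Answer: $- \frac{52751}{2} \approx -26376.0$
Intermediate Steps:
$L = \frac{625}{4}$ ($L = \frac{\left(-5\right)^{4}}{4} = \frac{1}{4} \cdot 625 = \frac{625}{4} \approx 156.25$)
$S = 16$ ($S = \frac{\left(28 + 7\right) + 45}{5} = \frac{35 + 45}{5} = \frac{1}{5} \cdot 80 = 16$)
$p = - \frac{1875}{2}$ ($p = 2 \left(-3\right) \frac{625}{4} = \left(-6\right) \frac{625}{4} = - \frac{1875}{2} \approx -937.5$)
$o{\left(C,v \right)} = - \frac{1875}{2} + C v^{2}$ ($o{\left(C,v \right)} = v C v - \frac{1875}{2} = C v v - \frac{1875}{2} = C v^{2} - \frac{1875}{2} = - \frac{1875}{2} + C v^{2}$)
$o{\left(-59,S \right)} - 10334 = \left(- \frac{1875}{2} - 59 \cdot 16^{2}\right) - 10334 = \left(- \frac{1875}{2} - 15104\right) - 10334 = - \frac{32083}{2} - 10334 = - \frac{52751}{2}$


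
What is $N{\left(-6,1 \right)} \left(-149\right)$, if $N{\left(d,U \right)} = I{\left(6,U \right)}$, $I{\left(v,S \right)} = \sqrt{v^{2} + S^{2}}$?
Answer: $- 149 \sqrt{37} \approx -906.33$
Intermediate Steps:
$I{\left(v,S \right)} = \sqrt{S^{2} + v^{2}}$
$N{\left(d,U \right)} = \sqrt{36 + U^{2}}$ ($N{\left(d,U \right)} = \sqrt{U^{2} + 6^{2}} = \sqrt{U^{2} + 36} = \sqrt{36 + U^{2}}$)
$N{\left(-6,1 \right)} \left(-149\right) = \sqrt{36 + 1^{2}} \left(-149\right) = \sqrt{36 + 1} \left(-149\right) = \sqrt{37} \left(-149\right) = - 149 \sqrt{37}$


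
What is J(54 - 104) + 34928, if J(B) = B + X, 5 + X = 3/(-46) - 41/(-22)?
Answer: 8823324/253 ≈ 34875.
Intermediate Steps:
X = -810/253 (X = -5 + (3/(-46) - 41/(-22)) = -5 + (3*(-1/46) - 41*(-1/22)) = -5 + (-3/46 + 41/22) = -5 + 455/253 = -810/253 ≈ -3.2016)
J(B) = -810/253 + B (J(B) = B - 810/253 = -810/253 + B)
J(54 - 104) + 34928 = (-810/253 + (54 - 104)) + 34928 = (-810/253 - 50) + 34928 = -13460/253 + 34928 = 8823324/253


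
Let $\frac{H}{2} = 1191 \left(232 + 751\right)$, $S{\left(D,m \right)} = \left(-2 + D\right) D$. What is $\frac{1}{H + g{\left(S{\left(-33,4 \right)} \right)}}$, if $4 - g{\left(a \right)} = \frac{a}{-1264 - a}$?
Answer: $\frac{2419}{5664113845} \approx 4.2707 \cdot 10^{-7}$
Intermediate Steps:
$S{\left(D,m \right)} = D \left(-2 + D\right)$
$g{\left(a \right)} = 4 - \frac{a}{-1264 - a}$
$H = 2341506$ ($H = 2 \cdot 1191 \left(232 + 751\right) = 2 \cdot 1191 \cdot 983 = 2 \cdot 1170753 = 2341506$)
$\frac{1}{H + g{\left(S{\left(-33,4 \right)} \right)}} = \frac{1}{2341506 + \frac{5056 + 5 \left(- 33 \left(-2 - 33\right)\right)}{1264 - 33 \left(-2 - 33\right)}} = \frac{1}{2341506 + \frac{5056 + 5 \left(\left(-33\right) \left(-35\right)\right)}{1264 - -1155}} = \frac{1}{2341506 + \frac{5056 + 5 \cdot 1155}{1264 + 1155}} = \frac{1}{2341506 + \frac{5056 + 5775}{2419}} = \frac{1}{2341506 + \frac{1}{2419} \cdot 10831} = \frac{1}{2341506 + \frac{10831}{2419}} = \frac{1}{\frac{5664113845}{2419}} = \frac{2419}{5664113845}$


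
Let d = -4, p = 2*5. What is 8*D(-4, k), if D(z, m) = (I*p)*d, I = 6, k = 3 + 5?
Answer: -1920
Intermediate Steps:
p = 10
k = 8
D(z, m) = -240 (D(z, m) = (6*10)*(-4) = 60*(-4) = -240)
8*D(-4, k) = 8*(-240) = -1920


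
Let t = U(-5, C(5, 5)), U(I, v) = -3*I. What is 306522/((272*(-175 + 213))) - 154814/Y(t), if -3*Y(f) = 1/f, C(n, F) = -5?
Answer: 36003697101/5168 ≈ 6.9667e+6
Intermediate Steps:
t = 15 (t = -3*(-5) = 15)
Y(f) = -1/(3*f)
306522/((272*(-175 + 213))) - 154814/Y(t) = 306522/((272*(-175 + 213))) - 154814/((-⅓/15)) = 306522/((272*38)) - 154814/((-⅓*1/15)) = 306522/10336 - 154814/(-1/45) = 306522*(1/10336) - 154814*(-45) = 153261/5168 + 6966630 = 36003697101/5168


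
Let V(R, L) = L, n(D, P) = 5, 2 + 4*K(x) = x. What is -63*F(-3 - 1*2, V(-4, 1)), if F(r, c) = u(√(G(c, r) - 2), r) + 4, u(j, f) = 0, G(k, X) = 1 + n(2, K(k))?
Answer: -252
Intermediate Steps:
K(x) = -½ + x/4
G(k, X) = 6 (G(k, X) = 1 + 5 = 6)
F(r, c) = 4 (F(r, c) = 0 + 4 = 4)
-63*F(-3 - 1*2, V(-4, 1)) = -63*4 = -252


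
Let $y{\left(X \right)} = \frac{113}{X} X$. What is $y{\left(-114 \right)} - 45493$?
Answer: $-45380$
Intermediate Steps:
$y{\left(X \right)} = 113$
$y{\left(-114 \right)} - 45493 = 113 - 45493 = -45380$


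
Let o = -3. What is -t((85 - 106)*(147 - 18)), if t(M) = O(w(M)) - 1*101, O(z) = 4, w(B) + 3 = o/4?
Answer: 97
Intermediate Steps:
w(B) = -15/4 (w(B) = -3 - 3/4 = -3 - 3*¼ = -3 - ¾ = -15/4)
t(M) = -97 (t(M) = 4 - 1*101 = 4 - 101 = -97)
-t((85 - 106)*(147 - 18)) = -1*(-97) = 97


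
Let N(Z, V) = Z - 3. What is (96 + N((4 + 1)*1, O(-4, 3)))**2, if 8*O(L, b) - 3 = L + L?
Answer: 9604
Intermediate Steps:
O(L, b) = 3/8 + L/4 (O(L, b) = 3/8 + (L + L)/8 = 3/8 + (2*L)/8 = 3/8 + L/4)
N(Z, V) = -3 + Z
(96 + N((4 + 1)*1, O(-4, 3)))**2 = (96 + (-3 + (4 + 1)*1))**2 = (96 + (-3 + 5*1))**2 = (96 + (-3 + 5))**2 = (96 + 2)**2 = 98**2 = 9604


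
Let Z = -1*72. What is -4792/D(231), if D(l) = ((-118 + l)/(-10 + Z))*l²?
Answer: 392944/6029793 ≈ 0.065167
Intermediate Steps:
Z = -72
D(l) = l²*(59/41 - l/82) (D(l) = ((-118 + l)/(-10 - 72))*l² = ((-118 + l)/(-82))*l² = ((-118 + l)*(-1/82))*l² = (59/41 - l/82)*l² = l²*(59/41 - l/82))
-4792/D(231) = -4792*82/(53361*(118 - 1*231)) = -4792*82/(53361*(118 - 231)) = -4792/((1/82)*53361*(-113)) = -4792/(-6029793/82) = -4792*(-82/6029793) = 392944/6029793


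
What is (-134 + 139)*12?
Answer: 60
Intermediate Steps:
(-134 + 139)*12 = 5*12 = 60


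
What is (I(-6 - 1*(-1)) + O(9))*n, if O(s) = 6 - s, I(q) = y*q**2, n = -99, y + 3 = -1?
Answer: 10197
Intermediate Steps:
y = -4 (y = -3 - 1 = -4)
I(q) = -4*q**2
(I(-6 - 1*(-1)) + O(9))*n = (-4*(-6 - 1*(-1))**2 + (6 - 1*9))*(-99) = (-4*(-6 + 1)**2 + (6 - 9))*(-99) = (-4*(-5)**2 - 3)*(-99) = (-4*25 - 3)*(-99) = (-100 - 3)*(-99) = -103*(-99) = 10197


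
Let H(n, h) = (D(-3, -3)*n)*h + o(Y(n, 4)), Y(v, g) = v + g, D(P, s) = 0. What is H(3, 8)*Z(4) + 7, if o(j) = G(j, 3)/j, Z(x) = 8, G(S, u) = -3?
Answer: 25/7 ≈ 3.5714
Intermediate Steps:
Y(v, g) = g + v
o(j) = -3/j
H(n, h) = -3/(4 + n) (H(n, h) = (0*n)*h - 3/(4 + n) = 0*h - 3/(4 + n) = 0 - 3/(4 + n) = -3/(4 + n))
H(3, 8)*Z(4) + 7 = -3/(4 + 3)*8 + 7 = -3/7*8 + 7 = -24/7 + 7 = 25/7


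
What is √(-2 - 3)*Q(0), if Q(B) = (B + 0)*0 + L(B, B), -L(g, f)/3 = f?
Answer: 0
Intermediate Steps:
L(g, f) = -3*f
Q(B) = -3*B (Q(B) = (B + 0)*0 - 3*B = B*0 - 3*B = 0 - 3*B = -3*B)
√(-2 - 3)*Q(0) = √(-2 - 3)*(-3*0) = √(-5)*0 = (I*√5)*0 = 0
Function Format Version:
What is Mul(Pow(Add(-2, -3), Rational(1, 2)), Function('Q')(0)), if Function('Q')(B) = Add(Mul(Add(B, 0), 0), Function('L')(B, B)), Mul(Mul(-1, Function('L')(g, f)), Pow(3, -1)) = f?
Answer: 0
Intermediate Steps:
Function('L')(g, f) = Mul(-3, f)
Function('Q')(B) = Mul(-3, B) (Function('Q')(B) = Add(Mul(Add(B, 0), 0), Mul(-3, B)) = Add(Mul(B, 0), Mul(-3, B)) = Add(0, Mul(-3, B)) = Mul(-3, B))
Mul(Pow(Add(-2, -3), Rational(1, 2)), Function('Q')(0)) = Mul(Pow(Add(-2, -3), Rational(1, 2)), Mul(-3, 0)) = Mul(Pow(-5, Rational(1, 2)), 0) = Mul(Mul(I, Pow(5, Rational(1, 2))), 0) = 0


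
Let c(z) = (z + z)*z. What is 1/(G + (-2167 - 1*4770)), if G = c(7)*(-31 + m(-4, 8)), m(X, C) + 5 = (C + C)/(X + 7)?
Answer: -3/29827 ≈ -0.00010058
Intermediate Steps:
m(X, C) = -5 + 2*C/(7 + X) (m(X, C) = -5 + (C + C)/(X + 7) = -5 + (2*C)/(7 + X) = -5 + 2*C/(7 + X))
c(z) = 2*z² (c(z) = (2*z)*z = 2*z²)
G = -9016/3 (G = (2*7²)*(-31 + (-35 - 5*(-4) + 2*8)/(7 - 4)) = (2*49)*(-31 + (-35 + 20 + 16)/3) = 98*(-31 + (⅓)*1) = 98*(-31 + ⅓) = 98*(-92/3) = -9016/3 ≈ -3005.3)
1/(G + (-2167 - 1*4770)) = 1/(-9016/3 + (-2167 - 1*4770)) = 1/(-9016/3 + (-2167 - 4770)) = 1/(-9016/3 - 6937) = 1/(-29827/3) = -3/29827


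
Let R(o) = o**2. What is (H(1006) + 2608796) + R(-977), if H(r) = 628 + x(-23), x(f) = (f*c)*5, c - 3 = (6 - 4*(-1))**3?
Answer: 3448608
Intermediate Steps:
c = 1003 (c = 3 + (6 - 4*(-1))**3 = 3 + (6 + 4)**3 = 3 + 10**3 = 3 + 1000 = 1003)
x(f) = 5015*f (x(f) = (f*1003)*5 = (1003*f)*5 = 5015*f)
H(r) = -114717 (H(r) = 628 + 5015*(-23) = 628 - 115345 = -114717)
(H(1006) + 2608796) + R(-977) = (-114717 + 2608796) + (-977)**2 = 2494079 + 954529 = 3448608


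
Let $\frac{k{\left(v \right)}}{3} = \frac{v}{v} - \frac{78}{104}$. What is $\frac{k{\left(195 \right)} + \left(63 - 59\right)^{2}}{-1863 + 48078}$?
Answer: $\frac{67}{184860} \approx 0.00036244$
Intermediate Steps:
$k{\left(v \right)} = \frac{3}{4}$ ($k{\left(v \right)} = 3 \left(\frac{v}{v} - \frac{78}{104}\right) = 3 \left(1 - \frac{3}{4}\right) = 3 \cdot \frac{1}{4} = \frac{3}{4}$)
$\frac{k{\left(195 \right)} + \left(63 - 59\right)^{2}}{-1863 + 48078} = \frac{\frac{3}{4} + \left(63 - 59\right)^{2}}{-1863 + 48078} = \frac{\frac{3}{4} + 4^{2}}{46215} = \left(\frac{3}{4} + 16\right) \frac{1}{46215} = \frac{67}{4} \cdot \frac{1}{46215} = \frac{67}{184860}$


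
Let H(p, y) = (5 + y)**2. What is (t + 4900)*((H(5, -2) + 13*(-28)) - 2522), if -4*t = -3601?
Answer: -66749277/4 ≈ -1.6687e+7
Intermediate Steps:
t = 3601/4 (t = -1/4*(-3601) = 3601/4 ≈ 900.25)
(t + 4900)*((H(5, -2) + 13*(-28)) - 2522) = (3601/4 + 4900)*(((5 - 2)**2 + 13*(-28)) - 2522) = 23201*((3**2 - 364) - 2522)/4 = 23201*((9 - 364) - 2522)/4 = 23201*(-355 - 2522)/4 = (23201/4)*(-2877) = -66749277/4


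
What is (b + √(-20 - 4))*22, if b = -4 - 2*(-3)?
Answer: 44 + 44*I*√6 ≈ 44.0 + 107.78*I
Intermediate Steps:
b = 2 (b = -4 + 6 = 2)
(b + √(-20 - 4))*22 = (2 + √(-20 - 4))*22 = (2 + √(-24))*22 = (2 + 2*I*√6)*22 = 44 + 44*I*√6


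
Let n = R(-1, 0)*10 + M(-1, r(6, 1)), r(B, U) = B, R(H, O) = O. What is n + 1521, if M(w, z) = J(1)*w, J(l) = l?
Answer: 1520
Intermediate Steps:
M(w, z) = w (M(w, z) = 1*w = w)
n = -1 (n = 0*10 - 1 = 0 - 1 = -1)
n + 1521 = -1 + 1521 = 1520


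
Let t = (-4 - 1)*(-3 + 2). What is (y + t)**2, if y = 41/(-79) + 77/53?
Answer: 617274025/17530969 ≈ 35.211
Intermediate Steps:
t = 5 (t = -5*(-1) = 5)
y = 3910/4187 (y = 41*(-1/79) + 77*(1/53) = -41/79 + 77/53 = 3910/4187 ≈ 0.93384)
(y + t)**2 = (3910/4187 + 5)**2 = (24845/4187)**2 = 617274025/17530969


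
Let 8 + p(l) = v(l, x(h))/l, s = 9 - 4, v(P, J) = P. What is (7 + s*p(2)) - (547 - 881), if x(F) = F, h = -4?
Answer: 306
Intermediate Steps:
s = 5
p(l) = -7 (p(l) = -8 + l/l = -8 + 1 = -7)
(7 + s*p(2)) - (547 - 881) = (7 + 5*(-7)) - (547 - 881) = (7 - 35) - 1*(-334) = -28 + 334 = 306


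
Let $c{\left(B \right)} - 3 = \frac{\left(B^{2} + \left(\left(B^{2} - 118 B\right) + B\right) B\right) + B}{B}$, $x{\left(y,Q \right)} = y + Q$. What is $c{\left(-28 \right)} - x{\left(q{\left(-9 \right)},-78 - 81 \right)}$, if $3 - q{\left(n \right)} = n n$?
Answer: $4273$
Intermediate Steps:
$q{\left(n \right)} = 3 - n^{2}$ ($q{\left(n \right)} = 3 - n n = 3 - n^{2}$)
$x{\left(y,Q \right)} = Q + y$
$c{\left(B \right)} = 3 + \frac{B + B^{2} + B \left(B^{2} - 117 B\right)}{B}$ ($c{\left(B \right)} = 3 + \frac{\left(B^{2} + \left(\left(B^{2} - 118 B\right) + B\right) B\right) + B}{B} = 3 + \frac{\left(B^{2} + \left(B^{2} - 117 B\right) B\right) + B}{B} = 3 + \frac{\left(B^{2} + B \left(B^{2} - 117 B\right)\right) + B}{B} = 3 + \frac{B + B^{2} + B \left(B^{2} - 117 B\right)}{B}$)
$c{\left(-28 \right)} - x{\left(q{\left(-9 \right)},-78 - 81 \right)} = \left(4 + \left(-28\right)^{2} - -3248\right) - \left(\left(-78 - 81\right) + \left(3 - \left(-9\right)^{2}\right)\right) = \left(4 + 784 + 3248\right) - \left(\left(-78 - 81\right) + \left(3 - 81\right)\right) = 4036 - \left(-159 + \left(3 - 81\right)\right) = 4036 - \left(-159 - 78\right) = 4036 - -237 = 4036 + 237 = 4273$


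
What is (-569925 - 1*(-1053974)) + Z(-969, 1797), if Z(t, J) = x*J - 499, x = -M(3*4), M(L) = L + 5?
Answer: 453001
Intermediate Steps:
M(L) = 5 + L
x = -17 (x = -(5 + 3*4) = -(5 + 12) = -1*17 = -17)
Z(t, J) = -499 - 17*J (Z(t, J) = -17*J - 499 = -499 - 17*J)
(-569925 - 1*(-1053974)) + Z(-969, 1797) = (-569925 - 1*(-1053974)) + (-499 - 17*1797) = (-569925 + 1053974) + (-499 - 30549) = 484049 - 31048 = 453001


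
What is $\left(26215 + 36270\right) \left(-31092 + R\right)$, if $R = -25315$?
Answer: $-3524591395$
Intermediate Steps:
$\left(26215 + 36270\right) \left(-31092 + R\right) = \left(26215 + 36270\right) \left(-31092 - 25315\right) = 62485 \left(-56407\right) = -3524591395$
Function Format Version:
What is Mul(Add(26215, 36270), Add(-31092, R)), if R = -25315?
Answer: -3524591395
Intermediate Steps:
Mul(Add(26215, 36270), Add(-31092, R)) = Mul(Add(26215, 36270), Add(-31092, -25315)) = Mul(62485, -56407) = -3524591395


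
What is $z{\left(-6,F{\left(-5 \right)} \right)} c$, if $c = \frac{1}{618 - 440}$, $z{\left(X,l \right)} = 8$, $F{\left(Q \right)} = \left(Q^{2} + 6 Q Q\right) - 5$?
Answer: $\frac{4}{89} \approx 0.044944$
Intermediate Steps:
$F{\left(Q \right)} = -5 + 7 Q^{2}$ ($F{\left(Q \right)} = \left(Q^{2} + 6 Q^{2}\right) - 5 = 7 Q^{2} - 5 = -5 + 7 Q^{2}$)
$c = \frac{1}{178} \approx 0.005618$
$z{\left(-6,F{\left(-5 \right)} \right)} c = 8 \cdot \frac{1}{178} = \frac{4}{89}$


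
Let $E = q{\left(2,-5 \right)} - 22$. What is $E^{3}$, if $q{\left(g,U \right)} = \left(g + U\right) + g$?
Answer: $-12167$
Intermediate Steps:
$q{\left(g,U \right)} = U + 2 g$ ($q{\left(g,U \right)} = \left(U + g\right) + g = U + 2 g$)
$E = -23$ ($E = \left(-5 + 2 \cdot 2\right) - 22 = \left(-5 + 4\right) - 22 = -1 - 22 = -23$)
$E^{3} = \left(-23\right)^{3} = -12167$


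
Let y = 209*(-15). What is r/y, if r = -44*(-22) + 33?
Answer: -91/285 ≈ -0.31930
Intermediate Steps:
y = -3135
r = 1001 (r = 968 + 33 = 1001)
r/y = 1001/(-3135) = 1001*(-1/3135) = -91/285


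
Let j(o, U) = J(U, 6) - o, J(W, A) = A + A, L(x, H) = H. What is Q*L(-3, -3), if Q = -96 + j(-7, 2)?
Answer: 231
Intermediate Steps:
J(W, A) = 2*A
j(o, U) = 12 - o (j(o, U) = 2*6 - o = 12 - o)
Q = -77 (Q = -96 + (12 - 1*(-7)) = -96 + (12 + 7) = -96 + 19 = -77)
Q*L(-3, -3) = -77*(-3) = 231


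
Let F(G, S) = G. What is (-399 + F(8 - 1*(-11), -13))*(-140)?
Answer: 53200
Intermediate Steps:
(-399 + F(8 - 1*(-11), -13))*(-140) = (-399 + (8 - 1*(-11)))*(-140) = (-399 + (8 + 11))*(-140) = (-399 + 19)*(-140) = -380*(-140) = 53200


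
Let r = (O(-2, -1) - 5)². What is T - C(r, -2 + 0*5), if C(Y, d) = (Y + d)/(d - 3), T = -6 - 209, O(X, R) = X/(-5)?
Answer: -26396/125 ≈ -211.17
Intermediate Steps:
O(X, R) = -X/5 (O(X, R) = X*(-⅕) = -X/5)
T = -215
r = 529/25 (r = (-⅕*(-2) - 5)² = (⅖ - 5)² = (-23/5)² = 529/25 ≈ 21.160)
C(Y, d) = (Y + d)/(-3 + d)
T - C(r, -2 + 0*5) = -215 - (529/25 + (-2 + 0*5))/(-3 + (-2 + 0*5)) = -215 - (529/25 + (-2 + 0))/(-3 + (-2 + 0)) = -215 - (529/25 - 2)/(-3 - 2) = -215 - 479/((-5)*25) = -215 - (-1)*479/(5*25) = -215 - 1*(-479/125) = -215 + 479/125 = -26396/125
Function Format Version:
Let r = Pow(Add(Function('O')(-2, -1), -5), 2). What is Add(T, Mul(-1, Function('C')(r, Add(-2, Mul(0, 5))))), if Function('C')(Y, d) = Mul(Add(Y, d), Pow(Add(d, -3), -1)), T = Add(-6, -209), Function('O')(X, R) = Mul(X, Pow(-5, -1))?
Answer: Rational(-26396, 125) ≈ -211.17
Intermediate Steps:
Function('O')(X, R) = Mul(Rational(-1, 5), X) (Function('O')(X, R) = Mul(X, Rational(-1, 5)) = Mul(Rational(-1, 5), X))
T = -215
r = Rational(529, 25) (r = Pow(Add(Mul(Rational(-1, 5), -2), -5), 2) = Pow(Add(Rational(2, 5), -5), 2) = Pow(Rational(-23, 5), 2) = Rational(529, 25) ≈ 21.160)
Function('C')(Y, d) = Mul(Pow(Add(-3, d), -1), Add(Y, d)) (Function('C')(Y, d) = Mul(Add(Y, d), Pow(Add(-3, d), -1)) = Mul(Pow(Add(-3, d), -1), Add(Y, d)))
Add(T, Mul(-1, Function('C')(r, Add(-2, Mul(0, 5))))) = Add(-215, Mul(-1, Mul(Pow(Add(-3, Add(-2, Mul(0, 5))), -1), Add(Rational(529, 25), Add(-2, Mul(0, 5)))))) = Add(-215, Mul(-1, Mul(Pow(Add(-3, Add(-2, 0)), -1), Add(Rational(529, 25), Add(-2, 0))))) = Add(-215, Mul(-1, Mul(Pow(Add(-3, -2), -1), Add(Rational(529, 25), -2)))) = Add(-215, Mul(-1, Mul(Pow(-5, -1), Rational(479, 25)))) = Add(-215, Mul(-1, Mul(Rational(-1, 5), Rational(479, 25)))) = Add(-215, Mul(-1, Rational(-479, 125))) = Add(-215, Rational(479, 125)) = Rational(-26396, 125)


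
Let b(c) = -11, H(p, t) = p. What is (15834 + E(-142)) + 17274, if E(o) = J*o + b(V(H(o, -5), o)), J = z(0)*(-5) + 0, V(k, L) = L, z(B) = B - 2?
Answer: 31677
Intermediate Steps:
z(B) = -2 + B
J = 10 (J = (-2 + 0)*(-5) + 0 = -2*(-5) + 0 = 10 + 0 = 10)
E(o) = -11 + 10*o (E(o) = 10*o - 11 = -11 + 10*o)
(15834 + E(-142)) + 17274 = (15834 + (-11 + 10*(-142))) + 17274 = (15834 + (-11 - 1420)) + 17274 = (15834 - 1431) + 17274 = 14403 + 17274 = 31677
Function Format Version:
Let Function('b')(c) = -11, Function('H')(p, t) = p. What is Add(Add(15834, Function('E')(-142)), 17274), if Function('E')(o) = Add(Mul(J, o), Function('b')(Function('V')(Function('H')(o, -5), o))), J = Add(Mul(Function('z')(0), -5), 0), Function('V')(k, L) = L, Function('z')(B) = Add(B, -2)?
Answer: 31677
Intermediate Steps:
Function('z')(B) = Add(-2, B)
J = 10 (J = Add(Mul(Add(-2, 0), -5), 0) = Add(Mul(-2, -5), 0) = Add(10, 0) = 10)
Function('E')(o) = Add(-11, Mul(10, o)) (Function('E')(o) = Add(Mul(10, o), -11) = Add(-11, Mul(10, o)))
Add(Add(15834, Function('E')(-142)), 17274) = Add(Add(15834, Add(-11, Mul(10, -142))), 17274) = Add(Add(15834, Add(-11, -1420)), 17274) = Add(Add(15834, -1431), 17274) = Add(14403, 17274) = 31677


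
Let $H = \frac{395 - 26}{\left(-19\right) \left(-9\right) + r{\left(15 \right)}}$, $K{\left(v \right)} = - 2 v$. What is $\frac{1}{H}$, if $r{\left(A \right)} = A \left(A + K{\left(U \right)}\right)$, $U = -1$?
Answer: $\frac{142}{123} \approx 1.1545$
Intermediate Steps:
$r{\left(A \right)} = A \left(2 + A\right)$ ($r{\left(A \right)} = A \left(A - -2\right) = A \left(A + 2\right) = A \left(2 + A\right)$)
$H = \frac{123}{142}$ ($H = \frac{395 - 26}{\left(-19\right) \left(-9\right) + 15 \left(2 + 15\right)} = \frac{369}{171 + 15 \cdot 17} = \frac{369}{171 + 255} = \frac{369}{426} = 369 \cdot \frac{1}{426} = \frac{123}{142} \approx 0.8662$)
$\frac{1}{H} = \frac{1}{\frac{123}{142}} = \frac{142}{123}$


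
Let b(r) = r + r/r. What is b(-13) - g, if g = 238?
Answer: -250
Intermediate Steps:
b(r) = 1 + r (b(r) = r + 1 = 1 + r)
b(-13) - g = (1 - 13) - 1*238 = -12 - 238 = -250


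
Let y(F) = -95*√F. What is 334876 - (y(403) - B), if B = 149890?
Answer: 484766 + 95*√403 ≈ 4.8667e+5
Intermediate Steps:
334876 - (y(403) - B) = 334876 - (-95*√403 - 1*149890) = 334876 - (-95*√403 - 149890) = 334876 - (-149890 - 95*√403) = 334876 + (149890 + 95*√403) = 484766 + 95*√403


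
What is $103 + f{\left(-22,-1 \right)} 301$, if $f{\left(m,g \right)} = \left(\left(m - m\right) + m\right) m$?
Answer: $145787$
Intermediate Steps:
$f{\left(m,g \right)} = m^{2}$ ($f{\left(m,g \right)} = \left(0 + m\right) m = m m = m^{2}$)
$103 + f{\left(-22,-1 \right)} 301 = 103 + \left(-22\right)^{2} \cdot 301 = 103 + 484 \cdot 301 = 103 + 145684 = 145787$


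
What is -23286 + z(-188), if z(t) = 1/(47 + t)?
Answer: -3283327/141 ≈ -23286.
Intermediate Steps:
-23286 + z(-188) = -23286 + 1/(47 - 188) = -23286 + 1/(-141) = -23286 - 1/141 = -3283327/141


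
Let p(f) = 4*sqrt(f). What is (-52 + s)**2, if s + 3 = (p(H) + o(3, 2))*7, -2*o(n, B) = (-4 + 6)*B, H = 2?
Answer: 6329 - 3864*sqrt(2) ≈ 864.48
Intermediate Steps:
o(n, B) = -B (o(n, B) = -(-4 + 6)*B/2 = -B)
s = -17 + 28*sqrt(2) (s = -3 + (4*sqrt(2) - 1*2)*7 = -3 + (4*sqrt(2) - 2)*7 = -3 + (-2 + 4*sqrt(2))*7 = -3 + (-14 + 28*sqrt(2)) = -17 + 28*sqrt(2) ≈ 22.598)
(-52 + s)**2 = (-52 + (-17 + 28*sqrt(2)))**2 = (-69 + 28*sqrt(2))**2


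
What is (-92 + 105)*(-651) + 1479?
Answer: -6984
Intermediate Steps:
(-92 + 105)*(-651) + 1479 = 13*(-651) + 1479 = -8463 + 1479 = -6984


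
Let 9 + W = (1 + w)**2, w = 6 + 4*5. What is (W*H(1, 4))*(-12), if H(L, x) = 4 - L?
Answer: -25920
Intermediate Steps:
w = 26 (w = 6 + 20 = 26)
W = 720 (W = -9 + (1 + 26)**2 = -9 + 27**2 = -9 + 729 = 720)
(W*H(1, 4))*(-12) = (720*(4 - 1*1))*(-12) = (720*(4 - 1))*(-12) = (720*3)*(-12) = 2160*(-12) = -25920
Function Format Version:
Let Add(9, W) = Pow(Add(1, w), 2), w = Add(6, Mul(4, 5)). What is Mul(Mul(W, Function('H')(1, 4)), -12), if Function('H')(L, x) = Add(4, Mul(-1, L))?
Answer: -25920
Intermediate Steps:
w = 26 (w = Add(6, 20) = 26)
W = 720 (W = Add(-9, Pow(Add(1, 26), 2)) = Add(-9, Pow(27, 2)) = Add(-9, 729) = 720)
Mul(Mul(W, Function('H')(1, 4)), -12) = Mul(Mul(720, Add(4, Mul(-1, 1))), -12) = Mul(Mul(720, Add(4, -1)), -12) = Mul(Mul(720, 3), -12) = Mul(2160, -12) = -25920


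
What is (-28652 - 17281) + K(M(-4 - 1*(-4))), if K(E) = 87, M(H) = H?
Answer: -45846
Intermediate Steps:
(-28652 - 17281) + K(M(-4 - 1*(-4))) = (-28652 - 17281) + 87 = -45933 + 87 = -45846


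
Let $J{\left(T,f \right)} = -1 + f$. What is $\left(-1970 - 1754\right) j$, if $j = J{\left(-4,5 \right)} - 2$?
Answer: $-7448$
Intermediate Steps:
$j = 2$ ($j = \left(-1 + 5\right) - 2 = 4 - 2 = 2$)
$\left(-1970 - 1754\right) j = \left(-1970 - 1754\right) 2 = \left(-3724\right) 2 = -7448$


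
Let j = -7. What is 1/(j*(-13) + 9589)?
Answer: 1/9680 ≈ 0.00010331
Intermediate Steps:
1/(j*(-13) + 9589) = 1/(-7*(-13) + 9589) = 1/(91 + 9589) = 1/9680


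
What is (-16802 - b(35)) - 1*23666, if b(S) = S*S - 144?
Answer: -41549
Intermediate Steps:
b(S) = -144 + S**2 (b(S) = S**2 - 144 = -144 + S**2)
(-16802 - b(35)) - 1*23666 = (-16802 - (-144 + 35**2)) - 1*23666 = (-16802 - (-144 + 1225)) - 23666 = (-16802 - 1*1081) - 23666 = (-16802 - 1081) - 23666 = -17883 - 23666 = -41549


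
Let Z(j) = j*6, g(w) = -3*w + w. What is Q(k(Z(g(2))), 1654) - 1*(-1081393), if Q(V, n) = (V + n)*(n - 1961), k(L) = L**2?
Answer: 396783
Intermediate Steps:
g(w) = -2*w
Z(j) = 6*j
Q(V, n) = (-1961 + n)*(V + n) (Q(V, n) = (V + n)*(-1961 + n) = (-1961 + n)*(V + n))
Q(k(Z(g(2))), 1654) - 1*(-1081393) = (1654**2 - 1961*(6*(-2*2))**2 - 1961*1654 + (6*(-2*2))**2*1654) - 1*(-1081393) = (2735716 - 1961*(6*(-4))**2 - 3243494 + (6*(-4))**2*1654) + 1081393 = (2735716 - 1961*(-24)**2 - 3243494 + (-24)**2*1654) + 1081393 = (2735716 - 1961*576 - 3243494 + 576*1654) + 1081393 = (2735716 - 1129536 - 3243494 + 952704) + 1081393 = -684610 + 1081393 = 396783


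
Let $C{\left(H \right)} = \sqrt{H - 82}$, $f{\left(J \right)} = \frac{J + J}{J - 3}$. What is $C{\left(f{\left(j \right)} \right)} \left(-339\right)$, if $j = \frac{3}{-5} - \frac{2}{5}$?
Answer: $- \frac{339 i \sqrt{326}}{2} \approx - 3060.4 i$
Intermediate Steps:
$j = -1$ ($j = 3 \left(- \frac{1}{5}\right) - \frac{2}{5} = - \frac{3}{5} - \frac{2}{5} = -1$)
$f{\left(J \right)} = \frac{2 J}{-3 + J}$
$C{\left(H \right)} = \sqrt{-82 + H}$
$C{\left(f{\left(j \right)} \right)} \left(-339\right) = \sqrt{-82 + 2 \left(-1\right) \frac{1}{-3 - 1}} \left(-339\right) = \sqrt{-82 + 2 \left(-1\right) \frac{1}{-4}} \left(-339\right) = \sqrt{-82 + 2 \left(-1\right) \left(- \frac{1}{4}\right)} \left(-339\right) = \sqrt{-82 + \frac{1}{2}} \left(-339\right) = \sqrt{- \frac{163}{2}} \left(-339\right) = \frac{i \sqrt{326}}{2} \left(-339\right) = - \frac{339 i \sqrt{326}}{2}$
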